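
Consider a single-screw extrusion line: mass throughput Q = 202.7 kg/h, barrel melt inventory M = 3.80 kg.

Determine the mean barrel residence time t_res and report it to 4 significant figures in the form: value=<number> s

value=67.49 s

Convert throughput: Q = 202.7 kg/h = 202.7/3600 = 0.0563056 kg/s
t_res = M / Q_s = 3.80 / 0.0563056 = 67.4889 s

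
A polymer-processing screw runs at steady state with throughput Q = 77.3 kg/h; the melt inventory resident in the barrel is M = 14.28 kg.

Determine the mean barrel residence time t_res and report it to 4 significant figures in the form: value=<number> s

value=665.0 s

Throughput in SI: Q_s = 77.3 kg/h ÷ 3600 s/h = 0.0214722 kg/s
Mean residence time: t_res = M/Q_s = 14.28 kg / 0.0214722 kg/s = 665.045 s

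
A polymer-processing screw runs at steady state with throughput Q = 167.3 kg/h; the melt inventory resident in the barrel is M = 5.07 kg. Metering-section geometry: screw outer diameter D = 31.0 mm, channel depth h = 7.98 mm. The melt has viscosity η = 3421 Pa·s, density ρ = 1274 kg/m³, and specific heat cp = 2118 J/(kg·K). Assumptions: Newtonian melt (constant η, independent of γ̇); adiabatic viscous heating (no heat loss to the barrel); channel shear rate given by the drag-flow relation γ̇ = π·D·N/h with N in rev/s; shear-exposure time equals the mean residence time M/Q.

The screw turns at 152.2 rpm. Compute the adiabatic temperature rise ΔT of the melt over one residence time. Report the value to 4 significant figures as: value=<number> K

value=132.6 K

Convert throughput: Q = 167.3 kg/h = 167.3/3600 = 0.0464722 kg/s
Mean residence time: t_res = M/Q_s = 5.07 kg / 0.0464722 kg/s = 109.097 s
Geometry in metres: D = 31.0 mm → 0.031 m, h = 7.98 mm → 0.00798 m; screw speed N = 152.2 rpm = 2.53667 rev/s
γ̇ = π·D·N / h = π · 0.031 · 2.53667 / 0.00798 = 30.9579 s⁻¹
ΔT = η·γ̇²·t_res / (ρ·cp) = 3421 · (30.9579)² · 109.097 / (1274 · 2118) = 132.561 K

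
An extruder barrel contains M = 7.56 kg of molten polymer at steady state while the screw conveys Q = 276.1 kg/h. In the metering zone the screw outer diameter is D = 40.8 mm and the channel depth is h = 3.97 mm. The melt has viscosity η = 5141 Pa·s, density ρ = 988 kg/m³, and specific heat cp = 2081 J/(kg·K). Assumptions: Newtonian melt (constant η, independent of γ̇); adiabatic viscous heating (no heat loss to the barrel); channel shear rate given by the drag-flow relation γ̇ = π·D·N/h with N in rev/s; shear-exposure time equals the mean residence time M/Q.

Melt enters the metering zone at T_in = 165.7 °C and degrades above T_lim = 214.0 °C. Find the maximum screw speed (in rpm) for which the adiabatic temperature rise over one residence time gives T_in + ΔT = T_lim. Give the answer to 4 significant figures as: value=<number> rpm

Throughput in SI: Q_s = 276.1 kg/h ÷ 3600 s/h = 0.0766944 kg/s
t_res = M / Q_s = 7.56 ÷ 0.0766944 = 98.573 s
Geometry in SI: D = 40.8 mm → 0.0408 m, h = 3.97 mm → 0.00397 m
Allowable rise: ΔT_a = T_lim − T_in = 214.0 − 165.7 = 48.3 K
γ̇_max² = ΔT_a·ρ·cp / (η·t_res) = [48.3 × 988 × 2081] / [5141 × 98.573] = 195.961 s⁻²
γ̇_max = √195.961 = 13.9986 s⁻¹
Solve γ̇ = πDN/h for N: N_max = γ̇_max·h/(π·D) = 13.9986 × 0.00397 / (π × 0.0408) = 0.433577 rev/s = 26.0146 rpm

value=26.01 rpm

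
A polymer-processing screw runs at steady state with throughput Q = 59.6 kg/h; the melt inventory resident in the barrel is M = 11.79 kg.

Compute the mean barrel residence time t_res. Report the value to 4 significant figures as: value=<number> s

Throughput in SI: Q_s = 59.6 kg/h ÷ 3600 s/h = 0.0165556 kg/s
t_res = M / Q_s = 11.79 / 0.0165556 = 712.148 s

value=712.1 s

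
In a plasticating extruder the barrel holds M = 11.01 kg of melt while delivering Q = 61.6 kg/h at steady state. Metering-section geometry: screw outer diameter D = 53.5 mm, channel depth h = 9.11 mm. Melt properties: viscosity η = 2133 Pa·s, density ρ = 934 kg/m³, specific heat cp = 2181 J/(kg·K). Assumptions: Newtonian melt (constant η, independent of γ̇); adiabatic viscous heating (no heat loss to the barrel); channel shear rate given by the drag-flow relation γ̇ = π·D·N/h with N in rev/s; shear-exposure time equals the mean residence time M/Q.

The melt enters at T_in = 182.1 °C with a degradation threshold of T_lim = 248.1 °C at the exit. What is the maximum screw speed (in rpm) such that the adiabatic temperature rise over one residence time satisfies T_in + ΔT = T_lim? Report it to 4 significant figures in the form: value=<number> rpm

Throughput in SI: Q_s = 61.6 kg/h ÷ 3600 s/h = 0.0171111 kg/s
Mean residence time: t_res = M/Q_s = 11.01 kg / 0.0171111 kg/s = 643.442 s
D = 53.5 mm = 0.0535 m;  h = 9.11 mm = 0.00911 m
ΔT_a = T_lim − T_in = 248.1 °C − 182.1 °C = 66 K
γ̇_max² = ΔT_a·ρ·cp / (η·t_res) = [66 × 934 × 2181] / [2133 × 643.442] = 97.9595 s⁻²
Take the square root: γ̇_max = √(97.9595) = 9.89745 s⁻¹
N_max = γ̇_max·h / (π·D) = 9.89745 · 0.00911 / (π · 0.0535) = 0.536461 rev/s = 32.1876 rpm

value=32.19 rpm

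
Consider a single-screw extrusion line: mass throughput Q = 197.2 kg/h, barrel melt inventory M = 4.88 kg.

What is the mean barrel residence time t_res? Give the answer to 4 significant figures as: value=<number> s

value=89.09 s

Throughput in SI: Q_s = 197.2 kg/h ÷ 3600 s/h = 0.0547778 kg/s
t_res = M / Q_s = 4.88 ÷ 0.0547778 = 89.0872 s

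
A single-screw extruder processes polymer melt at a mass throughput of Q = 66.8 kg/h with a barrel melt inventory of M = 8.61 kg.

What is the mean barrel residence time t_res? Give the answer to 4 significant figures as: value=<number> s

Q_s = Q / 3600 = 66.8 / 3600 = 0.0185556 kg/s
t_res = M / Q_s = 8.61 / 0.0185556 = 464.012 s

value=464.0 s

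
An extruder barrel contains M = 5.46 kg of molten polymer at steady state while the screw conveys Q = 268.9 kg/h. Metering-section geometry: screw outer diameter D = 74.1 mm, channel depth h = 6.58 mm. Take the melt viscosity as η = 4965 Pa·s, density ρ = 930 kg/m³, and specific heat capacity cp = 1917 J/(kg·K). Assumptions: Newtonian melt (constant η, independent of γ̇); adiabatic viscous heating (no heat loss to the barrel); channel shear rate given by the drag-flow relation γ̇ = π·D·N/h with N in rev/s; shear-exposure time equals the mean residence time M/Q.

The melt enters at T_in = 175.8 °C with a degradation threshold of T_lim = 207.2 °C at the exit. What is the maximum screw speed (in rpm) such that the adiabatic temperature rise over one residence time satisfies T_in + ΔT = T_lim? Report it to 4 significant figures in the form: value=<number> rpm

Convert throughput: Q = 268.9 kg/h = 268.9/3600 = 0.0746944 kg/s
t_res = M / Q_s = 5.46 ÷ 0.0746944 = 73.0978 s
D = 74.1 mm = 0.0741 m;  h = 6.58 mm = 0.00658 m
ΔT_a = T_lim − T_in = 207.2 − 175.8 = 31.4 K
γ̇_max² = ΔT_a·ρ·cp/(η·t_res) = 31.4·930·1917/(4965·73.0978) = 154.245 s⁻²
Take the square root: γ̇_max = √(154.245) = 12.4195 s⁻¹
Solve γ̇ = πDN/h for N: N_max = γ̇_max·h/(π·D) = 12.4195 × 0.00658 / (π × 0.0741) = 0.351045 rev/s = 21.0627 rpm

value=21.06 rpm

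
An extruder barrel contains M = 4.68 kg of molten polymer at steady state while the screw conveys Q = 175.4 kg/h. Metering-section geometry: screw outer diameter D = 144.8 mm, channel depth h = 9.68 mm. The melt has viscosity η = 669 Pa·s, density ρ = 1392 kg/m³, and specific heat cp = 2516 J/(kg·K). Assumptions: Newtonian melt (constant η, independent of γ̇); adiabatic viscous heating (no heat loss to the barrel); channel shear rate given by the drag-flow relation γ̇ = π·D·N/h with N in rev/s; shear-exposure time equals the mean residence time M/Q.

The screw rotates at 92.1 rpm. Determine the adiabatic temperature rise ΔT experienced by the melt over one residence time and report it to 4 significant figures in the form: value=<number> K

value=95.48 K

Convert throughput: Q = 175.4 kg/h = 175.4/3600 = 0.0487222 kg/s
Mean residence time: t_res = M/Q_s = 4.68 kg / 0.0487222 kg/s = 96.0547 s
Geometry in metres: D = 144.8 mm → 0.1448 m, h = 9.68 mm → 0.00968 m; screw speed N = 92.1 rpm = 1.535 rev/s
Shear rate: γ̇ = πDN/h = π·0.1448·1.535/0.00968 = 72.1359 s⁻¹
Adiabatic rise: ΔT = η γ̇² t_res / (ρ cp) = 669·(72.1359)²·96.0547 / (1392·2516) = 95.4768 K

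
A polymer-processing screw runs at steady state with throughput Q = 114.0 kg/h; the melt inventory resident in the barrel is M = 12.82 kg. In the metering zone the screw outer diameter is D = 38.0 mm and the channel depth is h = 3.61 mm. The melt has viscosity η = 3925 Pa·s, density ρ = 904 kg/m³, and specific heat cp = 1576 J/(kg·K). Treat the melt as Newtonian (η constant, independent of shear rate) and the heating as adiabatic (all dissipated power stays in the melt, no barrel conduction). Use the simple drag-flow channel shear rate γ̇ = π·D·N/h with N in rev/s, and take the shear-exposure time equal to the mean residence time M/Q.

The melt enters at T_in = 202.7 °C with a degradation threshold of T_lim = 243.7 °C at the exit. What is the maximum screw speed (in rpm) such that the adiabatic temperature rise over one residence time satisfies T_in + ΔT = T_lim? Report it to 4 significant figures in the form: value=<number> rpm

Convert throughput: Q = 114.0 kg/h = 114.0/3600 = 0.0316667 kg/s
t_res = M / Q_s = 12.82 ÷ 0.0316667 = 404.842 s
Geometry in SI: D = 38.0 mm → 0.038 m, h = 3.61 mm → 0.00361 m
ΔT_a = T_lim − T_in = 243.7 − 202.7 = 41 K
Invert ΔT = ηγ̇²t_res/(ρcp) for γ̇: γ̇_max² = ΔT_a ρ cp / (η t_res) = 41·904·1576 / (3925·404.842) = 36.7606 s⁻²
Take the square root: γ̇_max = √(36.7606) = 6.06306 s⁻¹
N_max = γ̇_max·h / (π·D) = 6.06306 · 0.00361 / (π · 0.038) = 0.183343 rev/s = 11.0006 rpm

value=11.00 rpm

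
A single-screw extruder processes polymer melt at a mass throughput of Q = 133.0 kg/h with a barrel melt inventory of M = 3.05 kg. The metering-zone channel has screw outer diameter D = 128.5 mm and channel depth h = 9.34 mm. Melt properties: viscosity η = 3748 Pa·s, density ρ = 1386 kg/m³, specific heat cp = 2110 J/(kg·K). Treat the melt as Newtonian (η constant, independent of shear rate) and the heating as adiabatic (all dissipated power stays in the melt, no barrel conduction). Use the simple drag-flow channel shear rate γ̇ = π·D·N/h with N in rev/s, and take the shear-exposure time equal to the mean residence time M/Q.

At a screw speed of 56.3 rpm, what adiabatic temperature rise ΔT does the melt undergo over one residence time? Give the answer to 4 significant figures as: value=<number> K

value=174.0 K

Throughput in SI: Q_s = 133.0 kg/h ÷ 3600 s/h = 0.0369444 kg/s
t_res = M / Q_s = 3.05 ÷ 0.0369444 = 82.5564 s
Convert to SI: D = 0.1285 m, h = 0.00934 m, N = 56.3/60 = 0.938333 rev/s
γ̇ = π·D·N / h = π · 0.1285 · 0.938333 / 0.00934 = 40.5568 s⁻¹
Adiabatic rise: ΔT = η γ̇² t_res / (ρ cp) = 3748·(40.5568)²·82.5564 / (1386·2110) = 174.033 K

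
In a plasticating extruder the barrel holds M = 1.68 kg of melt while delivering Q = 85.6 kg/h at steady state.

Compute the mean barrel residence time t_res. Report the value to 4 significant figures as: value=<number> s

Convert throughput: Q = 85.6 kg/h = 85.6/3600 = 0.0237778 kg/s
Mean residence time: t_res = M/Q_s = 1.68 kg / 0.0237778 kg/s = 70.6542 s

value=70.65 s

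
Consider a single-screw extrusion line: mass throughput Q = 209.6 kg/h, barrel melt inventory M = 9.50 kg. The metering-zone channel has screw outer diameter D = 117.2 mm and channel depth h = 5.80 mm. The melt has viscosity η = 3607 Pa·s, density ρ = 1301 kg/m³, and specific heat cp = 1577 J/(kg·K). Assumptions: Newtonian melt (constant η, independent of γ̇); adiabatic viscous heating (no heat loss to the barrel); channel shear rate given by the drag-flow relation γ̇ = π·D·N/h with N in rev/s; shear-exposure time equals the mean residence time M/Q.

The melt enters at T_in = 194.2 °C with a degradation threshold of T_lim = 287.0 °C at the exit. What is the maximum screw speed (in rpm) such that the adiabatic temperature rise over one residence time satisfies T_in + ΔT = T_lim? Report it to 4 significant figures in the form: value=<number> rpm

Throughput in SI: Q_s = 209.6 kg/h ÷ 3600 s/h = 0.0582222 kg/s
t_res = M / Q_s = 9.50 / 0.0582222 = 163.168 s
D = 117.2 mm = 0.1172 m;  h = 5.80 mm = 0.0058 m
Allowable rise: ΔT_a = T_lim − T_in = 287.0 − 194.2 = 92.8 K
γ̇_max² = ΔT_a·ρ·cp / (η·t_res) = [92.8 × 1301 × 1577] / [3607 × 163.168] = 323.501 s⁻²
Take the square root: γ̇_max = √(323.501) = 17.9861 s⁻¹
N_max = γ̇_max·h / (π·D) = 17.9861 · 0.0058 / (π · 0.1172) = 0.283327 rev/s = 16.9996 rpm

value=17.00 rpm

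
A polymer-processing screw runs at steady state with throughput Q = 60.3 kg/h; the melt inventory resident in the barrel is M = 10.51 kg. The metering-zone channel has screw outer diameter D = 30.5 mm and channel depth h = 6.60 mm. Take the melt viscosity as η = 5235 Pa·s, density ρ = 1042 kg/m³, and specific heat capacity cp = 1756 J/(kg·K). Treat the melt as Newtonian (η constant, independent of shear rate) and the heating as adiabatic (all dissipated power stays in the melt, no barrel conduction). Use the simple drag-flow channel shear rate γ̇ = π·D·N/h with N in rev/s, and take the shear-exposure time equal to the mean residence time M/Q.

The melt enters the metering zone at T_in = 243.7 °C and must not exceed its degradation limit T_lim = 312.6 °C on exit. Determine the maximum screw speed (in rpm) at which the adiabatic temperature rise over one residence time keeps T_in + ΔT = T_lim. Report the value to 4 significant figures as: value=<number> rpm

value=25.60 rpm

Throughput in SI: Q_s = 60.3 kg/h ÷ 3600 s/h = 0.01675 kg/s
Mean residence time: t_res = M/Q_s = 10.51 kg / 0.01675 kg/s = 627.463 s
Convert to metres: D = 0.0305 m, h = 0.0066 m
ΔT_a = T_lim − T_in = 312.6 °C − 243.7 °C = 68.9 K
Invert ΔT = ηγ̇²t_res/(ρcp) for γ̇: γ̇_max² = ΔT_a ρ cp / (η t_res) = 68.9·1042·1756 / (5235·627.463) = 38.3802 s⁻²
γ̇_max = sqrt(38.3802) = 6.19517 s⁻¹
N_max = γ̇_max·h / (π·D) = 6.19517 · 0.0066 / (π · 0.0305) = 0.426725 rev/s = 25.6035 rpm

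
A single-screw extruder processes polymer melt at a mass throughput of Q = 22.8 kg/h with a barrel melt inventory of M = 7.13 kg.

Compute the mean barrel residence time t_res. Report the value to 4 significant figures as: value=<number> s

value=1126. s

Q_s = Q / 3600 = 22.8 / 3600 = 0.00633333 kg/s
Mean residence time: t_res = M/Q_s = 7.13 kg / 0.00633333 kg/s = 1125.79 s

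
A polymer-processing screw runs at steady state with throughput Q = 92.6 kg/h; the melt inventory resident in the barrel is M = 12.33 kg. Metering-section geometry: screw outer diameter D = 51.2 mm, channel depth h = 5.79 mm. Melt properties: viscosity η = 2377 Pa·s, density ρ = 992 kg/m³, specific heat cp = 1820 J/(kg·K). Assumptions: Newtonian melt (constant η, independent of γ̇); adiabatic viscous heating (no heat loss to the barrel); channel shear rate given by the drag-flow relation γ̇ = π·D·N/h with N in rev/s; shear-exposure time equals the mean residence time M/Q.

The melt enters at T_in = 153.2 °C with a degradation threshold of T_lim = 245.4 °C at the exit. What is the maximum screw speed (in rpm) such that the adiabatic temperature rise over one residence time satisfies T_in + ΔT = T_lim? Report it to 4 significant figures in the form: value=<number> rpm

Convert throughput: Q = 92.6 kg/h = 92.6/3600 = 0.0257222 kg/s
Mean residence time: t_res = M/Q_s = 12.33 kg / 0.0257222 kg/s = 479.352 s
Geometry in SI: D = 51.2 mm → 0.0512 m, h = 5.79 mm → 0.00579 m
Allowable rise: ΔT_a = T_lim − T_in = 245.4 − 153.2 = 92.2 K
γ̇_max² = ΔT_a·ρ·cp/(η·t_res) = 92.2·992·1820/(2377·479.352) = 146.093 s⁻²
γ̇_max = sqrt(146.093) = 12.0869 s⁻¹
N_max = γ̇_max h / (πD) = 12.0869·0.00579/(π·0.0512) = 0.435085 rev/s → ×60 = 26.1051 rpm

value=26.11 rpm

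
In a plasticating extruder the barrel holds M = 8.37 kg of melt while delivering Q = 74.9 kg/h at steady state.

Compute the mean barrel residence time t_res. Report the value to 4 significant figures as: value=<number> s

value=402.3 s

Throughput in SI: Q_s = 74.9 kg/h ÷ 3600 s/h = 0.0208056 kg/s
t_res = M / Q_s = 8.37 ÷ 0.0208056 = 402.296 s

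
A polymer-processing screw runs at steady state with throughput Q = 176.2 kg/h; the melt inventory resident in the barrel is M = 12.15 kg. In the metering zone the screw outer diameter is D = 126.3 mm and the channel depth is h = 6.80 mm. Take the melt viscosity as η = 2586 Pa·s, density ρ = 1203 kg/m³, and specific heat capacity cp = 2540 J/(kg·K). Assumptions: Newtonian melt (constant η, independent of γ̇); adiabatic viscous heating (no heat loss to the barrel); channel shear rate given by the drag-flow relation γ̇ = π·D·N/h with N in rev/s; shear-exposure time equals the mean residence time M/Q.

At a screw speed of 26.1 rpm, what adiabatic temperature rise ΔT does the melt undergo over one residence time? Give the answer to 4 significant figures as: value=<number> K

value=135.4 K

Q_s = Q / 3600 = 176.2 / 3600 = 0.0489444 kg/s
Mean residence time: t_res = M/Q_s = 12.15 kg / 0.0489444 kg/s = 248.241 s
Convert to SI: D = 0.1263 m, h = 0.0068 m, N = 26.1/60 = 0.435 rev/s
γ̇ = π D N / h = (π)(0.1263)(0.435) / 0.0068 = 25.3825 s⁻¹
ΔT = η·γ̇²·t_res / (ρ·cp) = 2586 · (25.3825)² · 248.241 / (1203 · 2540) = 135.353 K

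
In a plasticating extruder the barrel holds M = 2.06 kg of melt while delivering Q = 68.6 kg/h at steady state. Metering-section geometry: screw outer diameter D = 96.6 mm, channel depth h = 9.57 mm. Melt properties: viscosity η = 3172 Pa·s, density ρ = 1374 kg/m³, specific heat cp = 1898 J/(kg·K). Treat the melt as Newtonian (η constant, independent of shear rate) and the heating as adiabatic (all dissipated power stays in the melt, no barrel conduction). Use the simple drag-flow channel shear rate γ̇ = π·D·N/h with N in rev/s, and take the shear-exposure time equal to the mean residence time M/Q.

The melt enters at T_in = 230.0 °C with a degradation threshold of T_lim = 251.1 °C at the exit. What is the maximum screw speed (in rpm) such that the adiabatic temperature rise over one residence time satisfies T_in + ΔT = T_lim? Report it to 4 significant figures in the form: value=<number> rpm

Convert throughput: Q = 68.6 kg/h = 68.6/3600 = 0.0190556 kg/s
t_res = M / Q_s = 2.06 ÷ 0.0190556 = 108.105 s
Geometry in SI: D = 96.6 mm → 0.0966 m, h = 9.57 mm → 0.00957 m
ΔT_a = T_lim − T_in = 251.1 °C − 230.0 °C = 21.1 K
Invert ΔT = ηγ̇²t_res/(ρcp) for γ̇: γ̇_max² = ΔT_a ρ cp / (η t_res) = 21.1·1374·1898 / (3172·108.105) = 160.467 s⁻²
γ̇_max = √160.467 = 12.6676 s⁻¹
N_max = γ̇_max·h / (π·D) = 12.6676 · 0.00957 / (π · 0.0966) = 0.399465 rev/s = 23.9679 rpm

value=23.97 rpm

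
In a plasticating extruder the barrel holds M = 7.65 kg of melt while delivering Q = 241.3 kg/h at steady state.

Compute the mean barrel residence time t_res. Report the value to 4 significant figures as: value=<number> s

Q_s = Q / 3600 = 241.3 / 3600 = 0.0670278 kg/s
Mean residence time: t_res = M/Q_s = 7.65 kg / 0.0670278 kg/s = 114.132 s

value=114.1 s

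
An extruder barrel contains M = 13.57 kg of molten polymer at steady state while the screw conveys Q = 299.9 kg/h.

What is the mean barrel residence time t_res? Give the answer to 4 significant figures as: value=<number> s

value=162.9 s

Convert throughput: Q = 299.9 kg/h = 299.9/3600 = 0.0833056 kg/s
t_res = M / Q_s = 13.57 / 0.0833056 = 162.894 s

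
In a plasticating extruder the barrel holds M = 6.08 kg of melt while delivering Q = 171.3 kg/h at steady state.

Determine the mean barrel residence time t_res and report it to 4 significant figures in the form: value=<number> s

Convert throughput: Q = 171.3 kg/h = 171.3/3600 = 0.0475833 kg/s
t_res = M / Q_s = 6.08 / 0.0475833 = 127.776 s

value=127.8 s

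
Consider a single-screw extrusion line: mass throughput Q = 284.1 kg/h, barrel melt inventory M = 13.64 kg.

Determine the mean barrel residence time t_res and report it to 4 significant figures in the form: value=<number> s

value=172.8 s

Throughput in SI: Q_s = 284.1 kg/h ÷ 3600 s/h = 0.0789167 kg/s
Mean residence time: t_res = M/Q_s = 13.64 kg / 0.0789167 kg/s = 172.841 s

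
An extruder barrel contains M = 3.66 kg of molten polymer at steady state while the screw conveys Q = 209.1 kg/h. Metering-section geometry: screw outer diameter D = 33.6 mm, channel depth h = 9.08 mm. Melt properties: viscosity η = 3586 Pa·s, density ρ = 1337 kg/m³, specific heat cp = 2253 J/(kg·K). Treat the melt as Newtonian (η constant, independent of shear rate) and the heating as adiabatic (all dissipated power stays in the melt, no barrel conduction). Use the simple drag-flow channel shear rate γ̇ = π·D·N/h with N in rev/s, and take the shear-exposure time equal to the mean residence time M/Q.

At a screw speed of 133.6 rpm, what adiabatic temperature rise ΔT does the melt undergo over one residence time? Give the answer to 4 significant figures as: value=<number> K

Q_s = Q / 3600 = 209.1 / 3600 = 0.0580833 kg/s
t_res = M / Q_s = 3.66 ÷ 0.0580833 = 63.0129 s
Convert to SI: D = 0.0336 m, h = 0.00908 m, N = 133.6/60 = 2.22667 rev/s
Shear rate: γ̇ = πDN/h = π·0.0336·2.22667/0.00908 = 25.8856 s⁻¹
ΔT = η·γ̇²·t_res/(ρ·cp) = [3586 × 25.8856² × 63.0129] / [1337 × 2253] = 50.2648 K

value=50.26 K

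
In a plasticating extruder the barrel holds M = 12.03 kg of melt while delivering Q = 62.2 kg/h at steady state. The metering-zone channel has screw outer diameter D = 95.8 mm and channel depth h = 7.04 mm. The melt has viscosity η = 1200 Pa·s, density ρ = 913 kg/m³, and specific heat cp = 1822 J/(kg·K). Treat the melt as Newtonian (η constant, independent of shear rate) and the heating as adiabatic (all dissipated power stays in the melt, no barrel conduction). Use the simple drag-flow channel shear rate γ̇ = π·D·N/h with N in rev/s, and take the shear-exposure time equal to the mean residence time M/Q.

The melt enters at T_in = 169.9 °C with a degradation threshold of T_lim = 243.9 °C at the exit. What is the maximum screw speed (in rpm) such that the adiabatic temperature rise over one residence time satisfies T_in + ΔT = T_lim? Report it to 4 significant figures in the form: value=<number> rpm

Convert throughput: Q = 62.2 kg/h = 62.2/3600 = 0.0172778 kg/s
t_res = M / Q_s = 12.03 ÷ 0.0172778 = 696.27 s
Geometry in SI: D = 95.8 mm → 0.0958 m, h = 7.04 mm → 0.00704 m
ΔT_a = T_lim − T_in = 243.9 °C − 169.9 °C = 74 K
γ̇_max² = ΔT_a·ρ·cp/(η·t_res) = 74·913·1822/(1200·696.27) = 147.33 s⁻²
γ̇_max = sqrt(147.33) = 12.138 s⁻¹
N_max = γ̇_max·h / (π·D) = 12.138 · 0.00704 / (π · 0.0958) = 0.283925 rev/s = 17.0355 rpm

value=17.04 rpm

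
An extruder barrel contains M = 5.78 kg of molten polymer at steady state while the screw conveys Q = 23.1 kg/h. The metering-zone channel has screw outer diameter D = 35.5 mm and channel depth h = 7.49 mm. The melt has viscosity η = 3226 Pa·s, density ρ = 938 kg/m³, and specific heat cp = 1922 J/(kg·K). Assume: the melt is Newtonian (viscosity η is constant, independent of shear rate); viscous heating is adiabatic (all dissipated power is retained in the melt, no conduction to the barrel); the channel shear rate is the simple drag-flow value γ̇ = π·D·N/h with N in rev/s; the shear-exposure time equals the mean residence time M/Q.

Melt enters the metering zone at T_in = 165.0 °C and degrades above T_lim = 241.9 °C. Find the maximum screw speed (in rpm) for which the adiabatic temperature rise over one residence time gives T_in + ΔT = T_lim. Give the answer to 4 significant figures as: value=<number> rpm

value=27.83 rpm

Convert throughput: Q = 23.1 kg/h = 23.1/3600 = 0.00641667 kg/s
t_res = M / Q_s = 5.78 / 0.00641667 = 900.779 s
D = 35.5 mm = 0.0355 m;  h = 7.49 mm = 0.00749 m
ΔT_a = T_lim − T_in = 241.9 °C − 165.0 °C = 76.9 K
γ̇_max² = ΔT_a·ρ·cp/(η·t_res) = 76.9·938·1922/(3226·900.779) = 47.7089 s⁻²
Take the square root: γ̇_max = √(47.7089) = 6.90717 s⁻¹
N_max = γ̇_max h / (πD) = 6.90717·0.00749/(π·0.0355) = 0.463878 rev/s → ×60 = 27.8327 rpm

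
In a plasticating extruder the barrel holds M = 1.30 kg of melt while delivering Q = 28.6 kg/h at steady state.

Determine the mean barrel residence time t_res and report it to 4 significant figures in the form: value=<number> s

value=163.6 s

Q_s = Q / 3600 = 28.6 / 3600 = 0.00794444 kg/s
t_res = M / Q_s = 1.30 ÷ 0.00794444 = 163.636 s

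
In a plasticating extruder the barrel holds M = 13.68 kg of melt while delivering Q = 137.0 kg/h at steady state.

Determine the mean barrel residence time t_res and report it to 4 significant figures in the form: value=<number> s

value=359.5 s

Q_s = Q / 3600 = 137.0 / 3600 = 0.0380556 kg/s
t_res = M / Q_s = 13.68 / 0.0380556 = 359.474 s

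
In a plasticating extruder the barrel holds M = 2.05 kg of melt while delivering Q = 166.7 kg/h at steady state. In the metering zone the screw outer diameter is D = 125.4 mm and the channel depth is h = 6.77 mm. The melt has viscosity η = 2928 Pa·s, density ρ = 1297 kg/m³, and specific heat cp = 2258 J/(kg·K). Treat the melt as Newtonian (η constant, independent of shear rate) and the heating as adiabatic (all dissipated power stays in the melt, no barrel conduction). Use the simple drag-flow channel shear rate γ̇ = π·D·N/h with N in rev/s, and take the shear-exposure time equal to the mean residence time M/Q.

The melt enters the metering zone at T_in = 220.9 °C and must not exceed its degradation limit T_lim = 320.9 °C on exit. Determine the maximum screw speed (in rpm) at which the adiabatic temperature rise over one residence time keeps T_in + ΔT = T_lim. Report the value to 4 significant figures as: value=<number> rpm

value=49.01 rpm

Throughput in SI: Q_s = 166.7 kg/h ÷ 3600 s/h = 0.0463056 kg/s
Mean residence time: t_res = M/Q_s = 2.05 kg / 0.0463056 kg/s = 44.2711 s
D = 125.4 mm = 0.1254 m;  h = 6.77 mm = 0.00677 m
Allowable rise: ΔT_a = T_lim − T_in = 320.9 − 220.9 = 100 K
γ̇_max² = ΔT_a·ρ·cp/(η·t_res) = 100·1297·2258/(2928·44.2711) = 2259.29 s⁻²
Take the square root: γ̇_max = √(2259.29) = 47.532 s⁻¹
N_max = γ̇_max h / (πD) = 47.532·0.00677/(π·0.1254) = 0.816822 rev/s → ×60 = 49.0093 rpm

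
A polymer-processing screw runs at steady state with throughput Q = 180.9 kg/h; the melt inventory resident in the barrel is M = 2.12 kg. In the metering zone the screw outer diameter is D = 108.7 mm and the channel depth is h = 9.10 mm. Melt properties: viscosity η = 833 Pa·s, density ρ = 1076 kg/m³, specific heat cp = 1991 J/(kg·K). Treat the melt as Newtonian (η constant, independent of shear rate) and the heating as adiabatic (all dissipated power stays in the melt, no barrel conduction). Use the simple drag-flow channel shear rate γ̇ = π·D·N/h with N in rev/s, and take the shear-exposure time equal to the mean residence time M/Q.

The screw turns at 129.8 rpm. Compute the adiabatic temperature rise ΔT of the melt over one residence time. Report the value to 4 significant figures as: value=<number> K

Convert throughput: Q = 180.9 kg/h = 180.9/3600 = 0.05025 kg/s
Mean residence time: t_res = M/Q_s = 2.12 kg / 0.05025 kg/s = 42.1891 s
Geometry in metres: D = 108.7 mm → 0.1087 m, h = 9.10 mm → 0.0091 m; screw speed N = 129.8 rpm = 2.16333 rev/s
Shear rate: γ̇ = πDN/h = π·0.1087·2.16333/0.0091 = 81.1823 s⁻¹
ΔT = η·γ̇²·t_res/(ρ·cp) = [833 × 81.1823² × 42.1891] / [1076 × 1991] = 108.115 K

value=108.1 K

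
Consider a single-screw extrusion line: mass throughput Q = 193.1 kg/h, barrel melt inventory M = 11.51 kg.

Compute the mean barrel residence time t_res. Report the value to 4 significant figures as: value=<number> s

Throughput in SI: Q_s = 193.1 kg/h ÷ 3600 s/h = 0.0536389 kg/s
Mean residence time: t_res = M/Q_s = 11.51 kg / 0.0536389 kg/s = 214.583 s

value=214.6 s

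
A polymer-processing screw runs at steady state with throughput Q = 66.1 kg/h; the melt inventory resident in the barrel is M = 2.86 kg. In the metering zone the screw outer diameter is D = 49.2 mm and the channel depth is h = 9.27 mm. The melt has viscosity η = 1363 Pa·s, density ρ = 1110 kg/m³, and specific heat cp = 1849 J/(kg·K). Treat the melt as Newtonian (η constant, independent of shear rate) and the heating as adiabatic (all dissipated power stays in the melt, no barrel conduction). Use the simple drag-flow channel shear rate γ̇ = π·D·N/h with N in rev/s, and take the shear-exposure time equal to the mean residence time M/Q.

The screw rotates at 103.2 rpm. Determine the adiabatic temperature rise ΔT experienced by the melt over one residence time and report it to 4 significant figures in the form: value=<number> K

value=85.08 K

Q_s = Q / 3600 = 66.1 / 3600 = 0.0183611 kg/s
t_res = M / Q_s = 2.86 / 0.0183611 = 155.764 s
Geometry in metres: D = 49.2 mm → 0.0492 m, h = 9.27 mm → 0.00927 m; screw speed N = 103.2 rpm = 1.72 rev/s
Shear rate: γ̇ = πDN/h = π·0.0492·1.72/0.00927 = 28.679 s⁻¹
ΔT = η·γ̇²·t_res / (ρ·cp) = 1363 · (28.679)² · 155.764 / (1110 · 1849) = 85.0806 K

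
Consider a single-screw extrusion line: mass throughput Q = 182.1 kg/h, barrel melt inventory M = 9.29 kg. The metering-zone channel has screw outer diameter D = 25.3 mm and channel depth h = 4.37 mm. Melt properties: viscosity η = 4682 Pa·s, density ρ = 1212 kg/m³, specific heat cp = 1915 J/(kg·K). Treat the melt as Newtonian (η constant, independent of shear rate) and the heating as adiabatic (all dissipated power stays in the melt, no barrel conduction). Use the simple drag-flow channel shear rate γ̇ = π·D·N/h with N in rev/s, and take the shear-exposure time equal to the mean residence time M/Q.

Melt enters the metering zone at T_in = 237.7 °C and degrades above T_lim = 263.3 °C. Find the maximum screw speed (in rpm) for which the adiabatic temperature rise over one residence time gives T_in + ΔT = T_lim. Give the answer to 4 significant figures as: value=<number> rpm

value=27.42 rpm

Q_s = Q / 3600 = 182.1 / 3600 = 0.0505833 kg/s
t_res = M / Q_s = 9.29 / 0.0505833 = 183.657 s
D = 25.3 mm = 0.0253 m;  h = 4.37 mm = 0.00437 m
ΔT_a = T_lim − T_in = 263.3 °C − 237.7 °C = 25.6 K
Invert ΔT = ηγ̇²t_res/(ρcp) for γ̇: γ̇_max² = ΔT_a ρ cp / (η t_res) = 25.6·1212·1915 / (4682·183.657) = 69.099 s⁻²
Take the square root: γ̇_max = √(69.099) = 8.31258 s⁻¹
N_max = γ̇_max·h / (π·D) = 8.31258 · 0.00437 / (π · 0.0253) = 0.457032 rev/s = 27.4219 rpm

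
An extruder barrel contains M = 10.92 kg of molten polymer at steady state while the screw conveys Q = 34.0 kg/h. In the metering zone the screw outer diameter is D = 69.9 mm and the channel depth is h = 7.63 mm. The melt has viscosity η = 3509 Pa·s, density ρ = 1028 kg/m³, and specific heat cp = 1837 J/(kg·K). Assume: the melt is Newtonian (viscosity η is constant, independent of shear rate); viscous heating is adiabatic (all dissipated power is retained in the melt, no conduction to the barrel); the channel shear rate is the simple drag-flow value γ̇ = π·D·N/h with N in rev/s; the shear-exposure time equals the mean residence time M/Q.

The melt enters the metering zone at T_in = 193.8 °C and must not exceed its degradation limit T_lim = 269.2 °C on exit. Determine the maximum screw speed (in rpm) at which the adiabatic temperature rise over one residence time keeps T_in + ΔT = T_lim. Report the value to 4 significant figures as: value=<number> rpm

Q_s = Q / 3600 = 34.0 / 3600 = 0.00944444 kg/s
t_res = M / Q_s = 10.92 ÷ 0.00944444 = 1156.24 s
Geometry in SI: D = 69.9 mm → 0.0699 m, h = 7.63 mm → 0.00763 m
ΔT_a = T_lim − T_in = 269.2 − 193.8 = 75.4 K
γ̇_max² = ΔT_a·ρ·cp / (η·t_res) = [75.4 × 1028 × 1837] / [3509 × 1156.24] = 35.0949 s⁻²
γ̇_max = √35.0949 = 5.92409 s⁻¹
Solve γ̇ = πDN/h for N: N_max = γ̇_max·h/(π·D) = 5.92409 × 0.00763 / (π × 0.0699) = 0.205835 rev/s = 12.3501 rpm

value=12.35 rpm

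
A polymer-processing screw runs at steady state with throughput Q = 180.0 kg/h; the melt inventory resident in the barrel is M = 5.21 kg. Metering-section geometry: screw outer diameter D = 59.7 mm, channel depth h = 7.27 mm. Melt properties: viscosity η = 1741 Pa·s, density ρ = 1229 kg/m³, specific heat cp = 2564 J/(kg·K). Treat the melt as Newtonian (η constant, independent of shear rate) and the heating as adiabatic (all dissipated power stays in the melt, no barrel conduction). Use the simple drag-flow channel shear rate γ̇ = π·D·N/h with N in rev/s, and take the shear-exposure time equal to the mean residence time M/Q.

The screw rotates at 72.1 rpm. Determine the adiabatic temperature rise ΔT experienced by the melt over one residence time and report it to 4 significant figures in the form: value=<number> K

Throughput in SI: Q_s = 180.0 kg/h ÷ 3600 s/h = 0.05 kg/s
Mean residence time: t_res = M/Q_s = 5.21 kg / 0.05 kg/s = 104.2 s
Geometry in metres: D = 59.7 mm → 0.0597 m, h = 7.27 mm → 0.00727 m; screw speed N = 72.1 rpm = 1.20167 rev/s
γ̇ = π·D·N / h = π · 0.0597 · 1.20167 / 0.00727 = 31.0009 s⁻¹
ΔT = η·γ̇²·t_res/(ρ·cp) = [1741 × 31.0009² × 104.2] / [1229 × 2564] = 55.3279 K

value=55.33 K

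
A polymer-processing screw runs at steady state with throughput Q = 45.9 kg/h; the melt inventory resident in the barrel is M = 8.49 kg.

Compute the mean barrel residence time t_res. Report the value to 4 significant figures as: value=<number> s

Convert throughput: Q = 45.9 kg/h = 45.9/3600 = 0.01275 kg/s
t_res = M / Q_s = 8.49 ÷ 0.01275 = 665.882 s

value=665.9 s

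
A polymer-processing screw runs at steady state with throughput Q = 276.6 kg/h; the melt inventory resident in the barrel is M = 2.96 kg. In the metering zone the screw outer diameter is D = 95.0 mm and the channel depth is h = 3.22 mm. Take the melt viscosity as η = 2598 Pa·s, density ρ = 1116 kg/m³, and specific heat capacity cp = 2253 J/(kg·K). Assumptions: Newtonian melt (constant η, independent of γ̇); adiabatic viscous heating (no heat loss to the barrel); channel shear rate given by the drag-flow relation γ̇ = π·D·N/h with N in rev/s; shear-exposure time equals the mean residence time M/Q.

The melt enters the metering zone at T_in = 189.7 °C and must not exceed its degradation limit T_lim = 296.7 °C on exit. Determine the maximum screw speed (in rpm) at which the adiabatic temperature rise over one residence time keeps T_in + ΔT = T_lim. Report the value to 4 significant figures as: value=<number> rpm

value=33.56 rpm

Throughput in SI: Q_s = 276.6 kg/h ÷ 3600 s/h = 0.0768333 kg/s
Mean residence time: t_res = M/Q_s = 2.96 kg / 0.0768333 kg/s = 38.5249 s
Geometry in SI: D = 95.0 mm → 0.095 m, h = 3.22 mm → 0.00322 m
Allowable rise: ΔT_a = T_lim − T_in = 296.7 − 189.7 = 107 K
Invert ΔT = ηγ̇²t_res/(ρcp) for γ̇: γ̇_max² = ΔT_a ρ cp / (η t_res) = 107·1116·2253 / (2598·38.5249) = 2687.99 s⁻²
Take the square root: γ̇_max = √(2687.99) = 51.8458 s⁻¹
N_max = γ̇_max h / (πD) = 51.8458·0.00322/(π·0.095) = 0.559366 rev/s → ×60 = 33.562 rpm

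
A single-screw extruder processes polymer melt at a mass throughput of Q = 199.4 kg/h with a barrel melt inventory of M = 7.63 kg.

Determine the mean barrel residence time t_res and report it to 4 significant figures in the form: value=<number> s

Throughput in SI: Q_s = 199.4 kg/h ÷ 3600 s/h = 0.0553889 kg/s
t_res = M / Q_s = 7.63 / 0.0553889 = 137.753 s

value=137.8 s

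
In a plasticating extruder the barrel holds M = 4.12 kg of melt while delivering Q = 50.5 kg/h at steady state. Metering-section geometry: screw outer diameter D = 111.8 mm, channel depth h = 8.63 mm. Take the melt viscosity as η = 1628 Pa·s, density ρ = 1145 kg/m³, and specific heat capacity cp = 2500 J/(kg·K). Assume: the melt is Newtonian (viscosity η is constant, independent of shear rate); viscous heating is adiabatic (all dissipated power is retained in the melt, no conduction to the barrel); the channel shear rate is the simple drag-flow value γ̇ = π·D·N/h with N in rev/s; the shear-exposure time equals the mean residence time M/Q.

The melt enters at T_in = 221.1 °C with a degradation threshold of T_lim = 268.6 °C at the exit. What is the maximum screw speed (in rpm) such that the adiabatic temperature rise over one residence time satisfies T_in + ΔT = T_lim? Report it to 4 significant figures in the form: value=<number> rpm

Throughput in SI: Q_s = 50.5 kg/h ÷ 3600 s/h = 0.0140278 kg/s
t_res = M / Q_s = 4.12 / 0.0140278 = 293.703 s
D = 111.8 mm = 0.1118 m;  h = 8.63 mm = 0.00863 m
ΔT_a = T_lim − T_in = 268.6 − 221.1 = 47.5 K
Invert ΔT = ηγ̇²t_res/(ρcp) for γ̇: γ̇_max² = ΔT_a ρ cp / (η t_res) = 47.5·1145·2500 / (1628·293.703) = 284.365 s⁻²
γ̇_max = √284.365 = 16.8631 s⁻¹
N_max = γ̇_max·h / (π·D) = 16.8631 · 0.00863 / (π · 0.1118) = 0.41434 rev/s = 24.8604 rpm

value=24.86 rpm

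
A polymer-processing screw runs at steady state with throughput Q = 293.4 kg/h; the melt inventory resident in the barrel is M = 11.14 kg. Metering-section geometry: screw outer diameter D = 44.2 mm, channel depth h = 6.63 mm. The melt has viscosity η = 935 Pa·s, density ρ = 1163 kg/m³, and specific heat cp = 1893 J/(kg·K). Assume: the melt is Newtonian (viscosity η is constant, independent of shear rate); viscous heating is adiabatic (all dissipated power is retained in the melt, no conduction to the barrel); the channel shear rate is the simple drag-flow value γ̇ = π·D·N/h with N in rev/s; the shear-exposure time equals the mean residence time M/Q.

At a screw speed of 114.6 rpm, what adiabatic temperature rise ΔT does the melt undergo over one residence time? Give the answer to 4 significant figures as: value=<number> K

value=92.90 K

Convert throughput: Q = 293.4 kg/h = 293.4/3600 = 0.0815 kg/s
Mean residence time: t_res = M/Q_s = 11.14 kg / 0.0815 kg/s = 136.687 s
Convert to SI: D = 0.0442 m, h = 0.00663 m, N = 114.6/60 = 1.91 rev/s
γ̇ = π D N / h = (π)(0.0442)(1.91) / 0.00663 = 40.0029 s⁻¹
Adiabatic rise: ΔT = η γ̇² t_res / (ρ cp) = 935·(40.0029)²·136.687 / (1163·1893) = 92.8951 K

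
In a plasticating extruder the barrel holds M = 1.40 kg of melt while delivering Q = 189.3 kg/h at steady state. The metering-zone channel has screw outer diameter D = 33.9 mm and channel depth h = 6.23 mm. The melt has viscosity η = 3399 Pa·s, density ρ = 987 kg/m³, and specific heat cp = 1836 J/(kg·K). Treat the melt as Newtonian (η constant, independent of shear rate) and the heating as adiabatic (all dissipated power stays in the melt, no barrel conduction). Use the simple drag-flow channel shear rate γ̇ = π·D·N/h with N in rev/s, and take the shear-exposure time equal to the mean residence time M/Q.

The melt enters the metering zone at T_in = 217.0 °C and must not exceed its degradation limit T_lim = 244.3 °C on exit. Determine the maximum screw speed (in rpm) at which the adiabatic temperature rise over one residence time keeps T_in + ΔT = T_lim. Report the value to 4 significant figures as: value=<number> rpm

Throughput in SI: Q_s = 189.3 kg/h ÷ 3600 s/h = 0.0525833 kg/s
t_res = M / Q_s = 1.40 ÷ 0.0525833 = 26.6244 s
Convert to metres: D = 0.0339 m, h = 0.00623 m
ΔT_a = T_lim − T_in = 244.3 °C − 217.0 °C = 27.3 K
γ̇_max² = ΔT_a·ρ·cp/(η·t_res) = 27.3·987·1836/(3399·26.6244) = 546.665 s⁻²
Take the square root: γ̇_max = √(546.665) = 23.3809 s⁻¹
Solve γ̇ = πDN/h for N: N_max = γ̇_max·h/(π·D) = 23.3809 × 0.00623 / (π × 0.0339) = 1.36773 rev/s = 82.0636 rpm

value=82.06 rpm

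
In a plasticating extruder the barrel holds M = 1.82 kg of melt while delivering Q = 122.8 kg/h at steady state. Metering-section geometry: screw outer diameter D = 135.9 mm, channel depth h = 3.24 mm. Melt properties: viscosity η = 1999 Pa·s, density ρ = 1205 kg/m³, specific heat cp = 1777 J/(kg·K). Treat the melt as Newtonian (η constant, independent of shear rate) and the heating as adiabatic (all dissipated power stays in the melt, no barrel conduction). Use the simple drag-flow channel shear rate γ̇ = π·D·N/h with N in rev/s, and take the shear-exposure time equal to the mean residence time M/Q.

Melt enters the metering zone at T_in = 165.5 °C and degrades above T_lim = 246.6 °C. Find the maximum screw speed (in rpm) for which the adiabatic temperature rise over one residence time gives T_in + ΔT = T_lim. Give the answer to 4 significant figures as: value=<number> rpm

value=18.37 rpm

Convert throughput: Q = 122.8 kg/h = 122.8/3600 = 0.0341111 kg/s
t_res = M / Q_s = 1.82 ÷ 0.0341111 = 53.355 s
Geometry in SI: D = 135.9 mm → 0.1359 m, h = 3.24 mm → 0.00324 m
ΔT_a = T_lim − T_in = 246.6 − 165.5 = 81.1 K
Invert ΔT = ηγ̇²t_res/(ρcp) for γ̇: γ̇_max² = ΔT_a ρ cp / (η t_res) = 81.1·1205·1777 / (1999·53.355) = 1628.2 s⁻²
Take the square root: γ̇_max = √(1628.2) = 40.3509 s⁻¹
Solve γ̇ = πDN/h for N: N_max = γ̇_max·h/(π·D) = 40.3509 × 0.00324 / (π × 0.1359) = 0.306217 rev/s = 18.373 rpm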